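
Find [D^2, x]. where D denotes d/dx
2D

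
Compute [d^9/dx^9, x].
9\frac{d^{8}}{dx^{8}}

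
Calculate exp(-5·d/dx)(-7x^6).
- 7 x^{6} + 210 x^{5} - 2625 x^{4} + 17500 x^{3} - 65625 x^{2} + 131250 x - 109375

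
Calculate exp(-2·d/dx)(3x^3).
3 x^{3} - 18 x^{2} + 36 x - 24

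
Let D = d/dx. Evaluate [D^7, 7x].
49D^{6}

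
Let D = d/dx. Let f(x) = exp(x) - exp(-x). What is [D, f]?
2 \cosh{\left(x \right)}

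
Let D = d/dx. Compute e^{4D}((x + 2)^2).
x^{2} + 12 x + 36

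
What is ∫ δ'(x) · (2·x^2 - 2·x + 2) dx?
2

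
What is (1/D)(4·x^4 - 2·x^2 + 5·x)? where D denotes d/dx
\frac{4 x^{5}}{5} - \frac{2 x^{3}}{3} + \frac{5 x^{2}}{2}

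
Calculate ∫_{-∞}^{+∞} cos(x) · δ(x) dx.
1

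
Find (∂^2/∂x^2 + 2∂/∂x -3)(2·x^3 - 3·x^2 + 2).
- 6 x^{3} + 21 x^{2} - 12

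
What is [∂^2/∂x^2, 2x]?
4\frac{d}{dx}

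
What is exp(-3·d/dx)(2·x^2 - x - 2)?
2 x^{2} - 13 x + 19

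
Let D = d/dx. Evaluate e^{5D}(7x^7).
7 x^{7} + 245 x^{6} + 3675 x^{5} + 30625 x^{4} + 153125 x^{3} + 459375 x^{2} + 765625 x + 546875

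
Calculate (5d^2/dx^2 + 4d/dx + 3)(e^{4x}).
99 e^{4 x}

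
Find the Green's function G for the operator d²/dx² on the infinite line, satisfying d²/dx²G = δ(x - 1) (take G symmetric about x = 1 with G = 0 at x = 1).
\frac{|x - 1|}{2}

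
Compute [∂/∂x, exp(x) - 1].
e^{x}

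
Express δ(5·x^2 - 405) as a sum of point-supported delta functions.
\frac{\delta(x - 9) + \delta(x + 9)}{90}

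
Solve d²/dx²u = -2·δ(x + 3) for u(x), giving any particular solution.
-|x + 3|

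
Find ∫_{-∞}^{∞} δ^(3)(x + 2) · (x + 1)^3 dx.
-6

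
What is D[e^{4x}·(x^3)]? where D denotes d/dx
x^{2} \left(4 x + 3\right) e^{4 x}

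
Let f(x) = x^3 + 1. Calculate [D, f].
3 x^{2}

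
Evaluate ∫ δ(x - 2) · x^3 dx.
8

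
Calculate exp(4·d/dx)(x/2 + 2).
\frac{x}{2} + 4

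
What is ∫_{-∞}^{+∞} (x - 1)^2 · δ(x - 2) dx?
1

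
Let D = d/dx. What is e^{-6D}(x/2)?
\frac{x}{2} - 3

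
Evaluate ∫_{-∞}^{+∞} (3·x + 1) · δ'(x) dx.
-3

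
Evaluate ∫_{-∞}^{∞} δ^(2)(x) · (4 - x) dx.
0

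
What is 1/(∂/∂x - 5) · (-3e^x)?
\frac{3 e^{x}}{4}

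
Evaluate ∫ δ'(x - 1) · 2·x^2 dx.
-4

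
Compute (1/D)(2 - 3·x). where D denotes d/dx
- \frac{3 x^{2}}{2} + 2 x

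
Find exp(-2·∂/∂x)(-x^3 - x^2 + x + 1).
- x^{3} + 5 x^{2} - 7 x + 3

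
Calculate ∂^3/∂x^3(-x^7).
- 210 x^{4}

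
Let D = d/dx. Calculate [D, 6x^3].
18 x^{2}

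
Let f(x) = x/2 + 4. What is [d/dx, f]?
\frac{1}{2}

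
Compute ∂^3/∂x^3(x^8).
336 x^{5}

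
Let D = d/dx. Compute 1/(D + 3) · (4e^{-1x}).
2 e^{- x}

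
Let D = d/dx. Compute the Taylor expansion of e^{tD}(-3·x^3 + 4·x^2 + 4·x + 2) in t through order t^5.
- 3 t^{3} + t^{2} \left(4 - 9 x\right) + t \left(- 9 x^{2} + 8 x + 4\right) - 3 x^{3} + 4 x^{2} + 4 x + 2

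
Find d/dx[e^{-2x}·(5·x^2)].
10 x \left(1 - x\right) e^{- 2 x}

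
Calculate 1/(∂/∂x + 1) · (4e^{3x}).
e^{3 x}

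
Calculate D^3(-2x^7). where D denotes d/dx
- 420 x^{4}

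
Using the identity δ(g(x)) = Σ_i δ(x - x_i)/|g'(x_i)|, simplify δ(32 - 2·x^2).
\frac{\delta(x - 4) + \delta(x + 4)}{16}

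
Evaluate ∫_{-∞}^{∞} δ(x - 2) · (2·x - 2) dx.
2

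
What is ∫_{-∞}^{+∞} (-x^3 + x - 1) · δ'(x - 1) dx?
2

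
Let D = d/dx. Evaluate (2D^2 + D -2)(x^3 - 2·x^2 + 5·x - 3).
- 2 x^{3} + 7 x^{2} - 2 x + 3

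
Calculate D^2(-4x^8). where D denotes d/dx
- 224 x^{6}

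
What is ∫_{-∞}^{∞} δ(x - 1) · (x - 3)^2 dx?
4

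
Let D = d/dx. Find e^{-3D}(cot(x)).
\cot{\left(x - 3 \right)}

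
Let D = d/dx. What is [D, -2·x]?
-2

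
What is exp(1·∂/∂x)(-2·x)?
- 2 x - 2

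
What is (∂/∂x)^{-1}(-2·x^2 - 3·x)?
- \frac{2 x^{3}}{3} - \frac{3 x^{2}}{2}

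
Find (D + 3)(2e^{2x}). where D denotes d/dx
10 e^{2 x}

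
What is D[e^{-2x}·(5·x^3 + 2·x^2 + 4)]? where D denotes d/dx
\left(- 10 x^{3} + 11 x^{2} + 4 x - 8\right) e^{- 2 x}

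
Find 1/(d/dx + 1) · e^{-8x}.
- \frac{e^{- 8 x}}{7}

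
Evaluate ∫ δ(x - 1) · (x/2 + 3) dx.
\frac{7}{2}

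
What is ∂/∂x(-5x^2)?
- 10 x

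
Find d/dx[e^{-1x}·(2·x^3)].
2 x^{2} \left(3 - x\right) e^{- x}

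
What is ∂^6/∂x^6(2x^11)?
665280 x^{5}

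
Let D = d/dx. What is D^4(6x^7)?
5040 x^{3}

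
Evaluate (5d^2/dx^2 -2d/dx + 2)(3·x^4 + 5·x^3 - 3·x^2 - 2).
6 x^{4} - 14 x^{3} + 144 x^{2} + 162 x - 34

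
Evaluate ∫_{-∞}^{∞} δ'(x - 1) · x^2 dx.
-2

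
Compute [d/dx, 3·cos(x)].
- 3 \sin{\left(x \right)}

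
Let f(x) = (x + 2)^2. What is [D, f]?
2 x + 4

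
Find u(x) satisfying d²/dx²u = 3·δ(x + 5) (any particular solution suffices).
\frac{3|x + 5|}{2}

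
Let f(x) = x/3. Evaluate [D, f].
\frac{1}{3}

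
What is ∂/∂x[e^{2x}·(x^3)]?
x^{2} \left(2 x + 3\right) e^{2 x}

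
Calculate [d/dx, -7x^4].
- 28 x^{3}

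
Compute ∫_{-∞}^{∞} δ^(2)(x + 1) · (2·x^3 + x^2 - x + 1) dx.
-10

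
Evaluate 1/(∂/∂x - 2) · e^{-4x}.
- \frac{e^{- 4 x}}{6}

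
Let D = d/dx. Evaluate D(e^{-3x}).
- 3 e^{- 3 x}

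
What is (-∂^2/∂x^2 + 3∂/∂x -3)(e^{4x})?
- 7 e^{4 x}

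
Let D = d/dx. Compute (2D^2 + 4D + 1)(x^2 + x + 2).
x^{2} + 9 x + 10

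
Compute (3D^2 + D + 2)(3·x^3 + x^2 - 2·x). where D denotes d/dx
6 x^{3} + 11 x^{2} + 52 x + 4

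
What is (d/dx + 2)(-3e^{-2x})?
0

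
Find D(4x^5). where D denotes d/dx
20 x^{4}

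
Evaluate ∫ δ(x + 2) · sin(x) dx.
- \sin{\left(2 \right)}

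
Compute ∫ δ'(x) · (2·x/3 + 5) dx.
- \frac{2}{3}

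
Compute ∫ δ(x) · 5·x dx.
0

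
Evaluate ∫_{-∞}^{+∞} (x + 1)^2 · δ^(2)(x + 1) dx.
2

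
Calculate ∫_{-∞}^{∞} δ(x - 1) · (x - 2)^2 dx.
1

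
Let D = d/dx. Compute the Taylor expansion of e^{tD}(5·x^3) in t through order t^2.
5 x \left(3 t^{2} + 3 t x + x^{2}\right)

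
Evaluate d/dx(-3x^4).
- 12 x^{3}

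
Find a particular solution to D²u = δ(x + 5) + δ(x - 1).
\frac{|x + 5|}{2} + \frac{|x - 1|}{2}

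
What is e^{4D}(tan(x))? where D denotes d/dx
\tan{\left(x + 4 \right)}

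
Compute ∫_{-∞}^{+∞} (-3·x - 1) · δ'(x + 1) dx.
3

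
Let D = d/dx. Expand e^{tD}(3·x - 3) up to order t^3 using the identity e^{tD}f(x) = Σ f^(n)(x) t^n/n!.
3 t + 3 x - 3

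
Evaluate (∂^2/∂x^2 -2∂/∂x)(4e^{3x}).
12 e^{3 x}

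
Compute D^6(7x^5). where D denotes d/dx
0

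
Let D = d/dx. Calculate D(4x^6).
24 x^{5}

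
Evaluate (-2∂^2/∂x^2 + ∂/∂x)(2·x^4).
8 x^{2} \left(x - 6\right)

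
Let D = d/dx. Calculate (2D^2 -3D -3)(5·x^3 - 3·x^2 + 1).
- 15 x^{3} - 36 x^{2} + 78 x - 15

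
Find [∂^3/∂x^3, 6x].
18\frac{d^{2}}{dx^{2}}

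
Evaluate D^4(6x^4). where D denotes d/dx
144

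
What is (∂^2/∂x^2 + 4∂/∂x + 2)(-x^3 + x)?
- 2 x^{3} - 12 x^{2} - 4 x + 4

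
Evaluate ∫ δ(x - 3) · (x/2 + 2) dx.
\frac{7}{2}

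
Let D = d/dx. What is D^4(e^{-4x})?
256 e^{- 4 x}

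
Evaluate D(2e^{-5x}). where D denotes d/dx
- 10 e^{- 5 x}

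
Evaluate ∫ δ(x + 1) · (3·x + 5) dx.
2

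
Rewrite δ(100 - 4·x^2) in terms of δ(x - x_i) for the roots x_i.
\frac{\delta(x - 5) + \delta(x + 5)}{40}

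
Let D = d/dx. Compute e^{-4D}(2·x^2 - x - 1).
2 x^{2} - 17 x + 35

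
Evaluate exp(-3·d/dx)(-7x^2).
- 7 x^{2} + 42 x - 63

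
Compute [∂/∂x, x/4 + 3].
\frac{1}{4}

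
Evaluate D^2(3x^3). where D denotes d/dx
18 x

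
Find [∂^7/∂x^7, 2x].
14\frac{d^{6}}{dx^{6}}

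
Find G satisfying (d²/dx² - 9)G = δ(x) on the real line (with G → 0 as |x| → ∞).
-\frac{e^{-3|x|}}{6}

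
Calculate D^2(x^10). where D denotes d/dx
90 x^{8}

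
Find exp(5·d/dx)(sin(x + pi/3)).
\sin{\left(x + \frac{\pi}{3} + 5 \right)}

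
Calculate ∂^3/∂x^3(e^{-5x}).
- 125 e^{- 5 x}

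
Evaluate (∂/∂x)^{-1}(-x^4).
- \frac{x^{5}}{5}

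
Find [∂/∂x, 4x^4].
16 x^{3}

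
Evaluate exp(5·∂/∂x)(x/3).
\frac{x}{3} + \frac{5}{3}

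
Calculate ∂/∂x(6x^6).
36 x^{5}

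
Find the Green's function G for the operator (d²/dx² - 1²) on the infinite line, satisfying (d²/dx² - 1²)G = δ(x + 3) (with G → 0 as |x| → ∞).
-\frac{e^{-|x + 3|}}{2}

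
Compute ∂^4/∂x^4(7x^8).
11760 x^{4}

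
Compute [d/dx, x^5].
5 x^{4}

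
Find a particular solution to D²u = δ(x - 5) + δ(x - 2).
\frac{|x - 5|}{2} + \frac{|x - 2|}{2}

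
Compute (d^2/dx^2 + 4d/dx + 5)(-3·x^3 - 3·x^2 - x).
- 15 x^{3} - 51 x^{2} - 47 x - 10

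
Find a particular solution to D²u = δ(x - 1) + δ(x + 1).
\frac{|x - 1|}{2} + \frac{|x + 1|}{2}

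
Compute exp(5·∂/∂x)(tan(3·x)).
\tan{\left(3 x + 15 \right)}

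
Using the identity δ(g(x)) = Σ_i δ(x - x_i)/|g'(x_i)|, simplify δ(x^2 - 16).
\frac{\delta(x - 4) + \delta(x + 4)}{8}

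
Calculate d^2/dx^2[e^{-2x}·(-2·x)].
8 \left(1 - x\right) e^{- 2 x}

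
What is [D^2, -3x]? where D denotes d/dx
-6D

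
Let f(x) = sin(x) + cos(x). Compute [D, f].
- \sin{\left(x \right)} + \cos{\left(x \right)}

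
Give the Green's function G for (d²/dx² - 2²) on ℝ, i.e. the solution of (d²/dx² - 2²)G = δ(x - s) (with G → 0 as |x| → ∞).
-\frac{e^{-2|x-s|}}{4}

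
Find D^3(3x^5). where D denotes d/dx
180 x^{2}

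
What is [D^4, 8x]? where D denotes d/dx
32D^{3}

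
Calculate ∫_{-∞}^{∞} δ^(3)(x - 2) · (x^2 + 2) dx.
0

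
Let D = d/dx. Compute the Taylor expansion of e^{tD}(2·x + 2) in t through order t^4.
2 t + 2 x + 2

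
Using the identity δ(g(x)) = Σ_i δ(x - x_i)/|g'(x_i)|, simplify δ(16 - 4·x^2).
\frac{\delta(x - 2) + \delta(x + 2)}{16}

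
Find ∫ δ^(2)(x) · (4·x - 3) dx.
0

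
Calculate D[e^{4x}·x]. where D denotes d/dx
\left(4 x + 1\right) e^{4 x}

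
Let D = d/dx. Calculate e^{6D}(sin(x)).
\sin{\left(x + 6 \right)}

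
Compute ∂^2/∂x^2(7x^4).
84 x^{2}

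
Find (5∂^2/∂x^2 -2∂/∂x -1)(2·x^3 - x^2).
- 2 x^{3} - 11 x^{2} + 64 x - 10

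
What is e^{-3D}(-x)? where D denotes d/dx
3 - x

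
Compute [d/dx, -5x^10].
- 50 x^{9}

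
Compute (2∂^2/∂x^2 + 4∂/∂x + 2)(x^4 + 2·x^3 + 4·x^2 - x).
2 x^{4} + 20 x^{3} + 56 x^{2} + 54 x + 12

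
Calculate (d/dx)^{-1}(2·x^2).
\frac{2 x^{3}}{3}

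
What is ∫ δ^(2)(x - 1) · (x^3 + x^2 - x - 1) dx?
8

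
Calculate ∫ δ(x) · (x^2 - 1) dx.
-1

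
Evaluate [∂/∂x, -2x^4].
- 8 x^{3}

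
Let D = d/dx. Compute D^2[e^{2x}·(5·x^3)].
10 x \left(2 x^{2} + 6 x + 3\right) e^{2 x}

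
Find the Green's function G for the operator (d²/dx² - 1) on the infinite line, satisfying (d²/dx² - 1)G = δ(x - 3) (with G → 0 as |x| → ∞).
-\frac{e^{-|x - 3|}}{2}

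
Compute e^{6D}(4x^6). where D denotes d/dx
4 x^{6} + 144 x^{5} + 2160 x^{4} + 17280 x^{3} + 77760 x^{2} + 186624 x + 186624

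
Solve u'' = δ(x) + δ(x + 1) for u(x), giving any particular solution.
\frac{|x|}{2} + \frac{|x + 1|}{2}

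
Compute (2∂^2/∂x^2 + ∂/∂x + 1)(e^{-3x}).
16 e^{- 3 x}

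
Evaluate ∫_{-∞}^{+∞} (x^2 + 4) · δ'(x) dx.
0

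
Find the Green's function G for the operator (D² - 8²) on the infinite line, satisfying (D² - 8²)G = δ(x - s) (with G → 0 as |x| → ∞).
-\frac{e^{-8|x-s|}}{16}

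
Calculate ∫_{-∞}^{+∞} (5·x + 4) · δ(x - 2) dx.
14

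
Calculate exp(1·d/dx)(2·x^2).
2 x^{2} + 4 x + 2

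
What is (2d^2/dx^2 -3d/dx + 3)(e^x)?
2 e^{x}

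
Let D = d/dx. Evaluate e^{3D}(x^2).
x^{2} + 6 x + 9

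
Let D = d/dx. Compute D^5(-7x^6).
- 5040 x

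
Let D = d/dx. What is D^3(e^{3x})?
27 e^{3 x}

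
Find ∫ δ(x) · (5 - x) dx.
5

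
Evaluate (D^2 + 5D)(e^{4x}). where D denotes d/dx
36 e^{4 x}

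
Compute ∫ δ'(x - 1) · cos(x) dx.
\sin{\left(1 \right)}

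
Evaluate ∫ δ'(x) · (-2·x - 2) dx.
2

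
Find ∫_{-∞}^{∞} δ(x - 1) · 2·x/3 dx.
\frac{2}{3}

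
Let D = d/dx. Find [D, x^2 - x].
2 x - 1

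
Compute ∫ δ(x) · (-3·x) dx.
0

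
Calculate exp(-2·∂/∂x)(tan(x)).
\tan{\left(x - 2 \right)}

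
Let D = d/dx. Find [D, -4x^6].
- 24 x^{5}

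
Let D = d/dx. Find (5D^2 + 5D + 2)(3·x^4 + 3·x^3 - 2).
6 x^{4} + 66 x^{3} + 225 x^{2} + 90 x - 4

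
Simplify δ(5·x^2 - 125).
\frac{\delta(x - 5) + \delta(x + 5)}{50}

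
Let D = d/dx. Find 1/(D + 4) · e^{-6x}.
- \frac{e^{- 6 x}}{2}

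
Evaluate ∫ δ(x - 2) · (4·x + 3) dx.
11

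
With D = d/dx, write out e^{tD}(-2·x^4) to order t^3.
2 x \left(- 4 t^{3} - 6 t^{2} x - 4 t x^{2} - x^{3}\right)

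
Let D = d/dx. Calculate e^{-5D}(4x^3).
4 x^{3} - 60 x^{2} + 300 x - 500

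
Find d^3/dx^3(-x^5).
- 60 x^{2}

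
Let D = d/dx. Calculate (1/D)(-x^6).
- \frac{x^{7}}{7}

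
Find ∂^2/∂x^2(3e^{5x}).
75 e^{5 x}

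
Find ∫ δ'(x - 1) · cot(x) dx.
\frac{1}{\sin^{2}{\left(1 \right)}}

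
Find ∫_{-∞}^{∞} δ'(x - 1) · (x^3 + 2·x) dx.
-5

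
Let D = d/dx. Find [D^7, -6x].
-42D^{6}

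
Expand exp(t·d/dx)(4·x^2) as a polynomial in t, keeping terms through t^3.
4 t^{2} + 8 t x + 4 x^{2}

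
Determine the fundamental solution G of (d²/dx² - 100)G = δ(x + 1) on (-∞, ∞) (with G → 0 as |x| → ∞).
-\frac{e^{-10|x + 1|}}{20}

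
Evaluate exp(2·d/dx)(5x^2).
5 x^{2} + 20 x + 20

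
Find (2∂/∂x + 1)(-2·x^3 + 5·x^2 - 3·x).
- 2 x^{3} - 7 x^{2} + 17 x - 6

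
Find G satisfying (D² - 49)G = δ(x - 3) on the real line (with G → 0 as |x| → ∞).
-\frac{e^{-7|x - 3|}}{14}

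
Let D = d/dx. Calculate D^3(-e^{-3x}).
27 e^{- 3 x}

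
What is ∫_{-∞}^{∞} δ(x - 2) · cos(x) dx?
\cos{\left(2 \right)}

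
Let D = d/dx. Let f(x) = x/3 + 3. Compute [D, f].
\frac{1}{3}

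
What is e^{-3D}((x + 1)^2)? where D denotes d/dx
x^{2} - 4 x + 4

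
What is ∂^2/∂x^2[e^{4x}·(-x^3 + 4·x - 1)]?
\left(- 16 x^{3} - 24 x^{2} + 58 x + 16\right) e^{4 x}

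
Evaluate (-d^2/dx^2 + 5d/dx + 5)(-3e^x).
- 27 e^{x}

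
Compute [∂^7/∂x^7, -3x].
-21\frac{d^{6}}{dx^{6}}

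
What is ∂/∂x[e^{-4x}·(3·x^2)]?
6 x \left(1 - 2 x\right) e^{- 4 x}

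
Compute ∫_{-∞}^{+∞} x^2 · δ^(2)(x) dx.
2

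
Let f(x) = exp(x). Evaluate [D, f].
e^{x}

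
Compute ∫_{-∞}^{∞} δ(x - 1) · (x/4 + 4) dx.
\frac{17}{4}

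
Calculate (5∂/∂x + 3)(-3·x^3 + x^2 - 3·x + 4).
- 9 x^{3} - 42 x^{2} + x - 3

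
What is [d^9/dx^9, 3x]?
27\frac{d^{8}}{dx^{8}}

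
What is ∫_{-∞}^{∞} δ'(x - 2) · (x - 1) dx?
-1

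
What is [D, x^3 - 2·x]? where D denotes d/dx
3 x^{2} - 2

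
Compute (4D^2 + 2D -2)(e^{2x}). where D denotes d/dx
18 e^{2 x}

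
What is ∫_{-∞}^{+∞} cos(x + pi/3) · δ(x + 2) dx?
\sin{\left(\frac{\pi}{6} + 2 \right)}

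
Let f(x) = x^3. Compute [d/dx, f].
3 x^{2}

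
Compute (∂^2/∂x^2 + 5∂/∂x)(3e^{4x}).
108 e^{4 x}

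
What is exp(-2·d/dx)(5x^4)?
5 x^{4} - 40 x^{3} + 120 x^{2} - 160 x + 80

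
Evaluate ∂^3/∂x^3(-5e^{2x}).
- 40 e^{2 x}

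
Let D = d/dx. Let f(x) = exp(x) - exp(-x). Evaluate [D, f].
2 \cosh{\left(x \right)}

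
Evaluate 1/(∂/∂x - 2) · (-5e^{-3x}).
e^{- 3 x}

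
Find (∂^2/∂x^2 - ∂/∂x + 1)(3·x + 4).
3 x + 1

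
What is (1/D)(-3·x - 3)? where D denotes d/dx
- \frac{3 x^{2}}{2} - 3 x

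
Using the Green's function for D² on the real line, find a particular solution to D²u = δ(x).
\frac{|x|}{2}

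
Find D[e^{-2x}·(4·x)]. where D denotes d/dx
4 \left(1 - 2 x\right) e^{- 2 x}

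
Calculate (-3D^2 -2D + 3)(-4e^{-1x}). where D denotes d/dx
- 8 e^{- x}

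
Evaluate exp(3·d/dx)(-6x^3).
- 6 x^{3} - 54 x^{2} - 162 x - 162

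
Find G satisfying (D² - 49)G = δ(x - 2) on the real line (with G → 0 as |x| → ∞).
-\frac{e^{-7|x - 2|}}{14}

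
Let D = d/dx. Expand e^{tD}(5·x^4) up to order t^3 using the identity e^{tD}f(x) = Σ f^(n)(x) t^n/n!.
5 x \left(4 t^{3} + 6 t^{2} x + 4 t x^{2} + x^{3}\right)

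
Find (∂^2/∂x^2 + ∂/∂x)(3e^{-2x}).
6 e^{- 2 x}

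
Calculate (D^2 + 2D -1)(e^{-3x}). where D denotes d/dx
2 e^{- 3 x}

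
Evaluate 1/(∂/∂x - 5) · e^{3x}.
- \frac{e^{3 x}}{2}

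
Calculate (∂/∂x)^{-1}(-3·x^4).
- \frac{3 x^{5}}{5}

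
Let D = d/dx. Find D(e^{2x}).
2 e^{2 x}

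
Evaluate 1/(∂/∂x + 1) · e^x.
\frac{e^{x}}{2}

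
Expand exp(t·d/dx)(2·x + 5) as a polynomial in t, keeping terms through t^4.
2 t + 2 x + 5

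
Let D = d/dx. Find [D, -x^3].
- 3 x^{2}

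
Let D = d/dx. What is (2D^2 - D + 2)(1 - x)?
3 - 2 x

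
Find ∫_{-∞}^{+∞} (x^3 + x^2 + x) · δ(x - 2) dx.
14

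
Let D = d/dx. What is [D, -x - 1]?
-1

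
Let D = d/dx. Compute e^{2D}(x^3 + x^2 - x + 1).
x^{3} + 7 x^{2} + 15 x + 11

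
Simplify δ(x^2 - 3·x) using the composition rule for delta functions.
\frac{\delta(x - 3) + \delta(x)}{3}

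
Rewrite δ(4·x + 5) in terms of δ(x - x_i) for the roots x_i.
\frac{\delta(x + 5/4)}{4}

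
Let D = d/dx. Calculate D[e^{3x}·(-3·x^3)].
9 x^{2} \left(- x - 1\right) e^{3 x}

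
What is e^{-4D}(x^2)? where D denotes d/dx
x^{2} - 8 x + 16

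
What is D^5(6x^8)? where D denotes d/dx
40320 x^{3}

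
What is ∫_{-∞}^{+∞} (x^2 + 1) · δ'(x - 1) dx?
-2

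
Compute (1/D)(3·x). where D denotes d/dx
\frac{3 x^{2}}{2}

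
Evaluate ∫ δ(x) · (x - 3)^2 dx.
9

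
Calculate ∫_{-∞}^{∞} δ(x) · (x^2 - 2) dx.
-2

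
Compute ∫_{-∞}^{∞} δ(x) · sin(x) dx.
0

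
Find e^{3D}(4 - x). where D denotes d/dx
1 - x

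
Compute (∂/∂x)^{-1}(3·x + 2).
\frac{3 x^{2}}{2} + 2 x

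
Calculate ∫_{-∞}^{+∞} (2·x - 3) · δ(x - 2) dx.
1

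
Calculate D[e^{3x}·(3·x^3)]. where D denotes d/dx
9 x^{2} \left(x + 1\right) e^{3 x}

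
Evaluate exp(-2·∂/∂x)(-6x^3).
- 6 x^{3} + 36 x^{2} - 72 x + 48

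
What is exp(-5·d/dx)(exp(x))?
e^{x - 5}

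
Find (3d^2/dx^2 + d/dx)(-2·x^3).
6 x \left(- x - 6\right)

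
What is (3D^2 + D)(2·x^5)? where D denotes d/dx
10 x^{3} \left(x + 12\right)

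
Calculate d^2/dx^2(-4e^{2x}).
- 16 e^{2 x}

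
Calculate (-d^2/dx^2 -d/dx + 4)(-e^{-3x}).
2 e^{- 3 x}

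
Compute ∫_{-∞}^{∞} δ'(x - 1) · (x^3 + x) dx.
-4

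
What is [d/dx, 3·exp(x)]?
3 e^{x}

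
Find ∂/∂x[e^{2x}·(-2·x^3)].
x^{2} \left(- 4 x - 6\right) e^{2 x}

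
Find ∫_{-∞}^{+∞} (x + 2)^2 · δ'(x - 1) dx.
-6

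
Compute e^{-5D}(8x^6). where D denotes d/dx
8 x^{6} - 240 x^{5} + 3000 x^{4} - 20000 x^{3} + 75000 x^{2} - 150000 x + 125000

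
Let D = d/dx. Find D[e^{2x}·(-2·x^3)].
x^{2} \left(- 4 x - 6\right) e^{2 x}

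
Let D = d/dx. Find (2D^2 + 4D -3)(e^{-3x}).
3 e^{- 3 x}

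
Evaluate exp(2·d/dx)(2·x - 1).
2 x + 3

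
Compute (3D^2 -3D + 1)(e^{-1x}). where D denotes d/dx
7 e^{- x}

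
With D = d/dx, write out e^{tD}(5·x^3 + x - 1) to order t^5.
5 t^{3} + 15 t^{2} x + t \left(15 x^{2} + 1\right) + 5 x^{3} + x - 1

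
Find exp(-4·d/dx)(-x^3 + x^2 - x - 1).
- x^{3} + 13 x^{2} - 57 x + 83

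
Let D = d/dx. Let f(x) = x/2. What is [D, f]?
\frac{1}{2}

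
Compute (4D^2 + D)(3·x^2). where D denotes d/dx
6 x + 24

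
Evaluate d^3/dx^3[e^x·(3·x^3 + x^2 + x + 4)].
\left(3 x^{3} + 28 x^{2} + 61 x + 31\right) e^{x}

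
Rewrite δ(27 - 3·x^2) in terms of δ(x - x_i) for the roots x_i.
\frac{\delta(x - 3) + \delta(x + 3)}{18}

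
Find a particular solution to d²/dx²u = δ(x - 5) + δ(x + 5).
\frac{|x - 5|}{2} + \frac{|x + 5|}{2}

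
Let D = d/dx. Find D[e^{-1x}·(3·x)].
3 \left(1 - x\right) e^{- x}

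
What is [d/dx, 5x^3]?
15 x^{2}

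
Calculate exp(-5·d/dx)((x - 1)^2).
x^{2} - 12 x + 36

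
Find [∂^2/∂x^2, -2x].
-4\frac{d}{dx}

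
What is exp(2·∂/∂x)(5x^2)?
5 x^{2} + 20 x + 20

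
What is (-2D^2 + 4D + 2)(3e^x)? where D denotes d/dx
12 e^{x}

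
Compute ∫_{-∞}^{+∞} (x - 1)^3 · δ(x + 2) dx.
-27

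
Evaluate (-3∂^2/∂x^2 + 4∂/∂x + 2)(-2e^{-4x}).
124 e^{- 4 x}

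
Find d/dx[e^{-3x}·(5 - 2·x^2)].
\left(6 x^{2} - 4 x - 15\right) e^{- 3 x}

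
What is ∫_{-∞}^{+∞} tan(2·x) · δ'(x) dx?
-2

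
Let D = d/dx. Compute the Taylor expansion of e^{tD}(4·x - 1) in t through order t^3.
4 t + 4 x - 1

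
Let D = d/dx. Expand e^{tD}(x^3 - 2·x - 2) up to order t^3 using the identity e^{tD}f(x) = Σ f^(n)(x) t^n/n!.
t^{3} + 3 t^{2} x + t \left(3 x^{2} - 2\right) + x^{3} - 2 x - 2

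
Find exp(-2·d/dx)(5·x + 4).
5 x - 6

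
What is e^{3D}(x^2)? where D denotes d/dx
x^{2} + 6 x + 9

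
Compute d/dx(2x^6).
12 x^{5}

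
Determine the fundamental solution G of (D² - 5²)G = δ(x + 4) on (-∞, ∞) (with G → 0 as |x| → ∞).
-\frac{e^{-5|x + 4|}}{10}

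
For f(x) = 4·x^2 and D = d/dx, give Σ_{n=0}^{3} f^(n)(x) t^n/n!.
4 t^{2} + 8 t x + 4 x^{2}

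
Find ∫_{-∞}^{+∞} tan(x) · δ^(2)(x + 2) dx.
- \frac{2 \tan{\left(2 \right)}}{\cos^{2}{\left(2 \right)}}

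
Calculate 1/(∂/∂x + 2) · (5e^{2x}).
\frac{5 e^{2 x}}{4}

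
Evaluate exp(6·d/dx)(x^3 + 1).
x^{3} + 18 x^{2} + 108 x + 217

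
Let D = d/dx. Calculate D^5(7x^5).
840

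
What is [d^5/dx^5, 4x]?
20\frac{d^{4}}{dx^{4}}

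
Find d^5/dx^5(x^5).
120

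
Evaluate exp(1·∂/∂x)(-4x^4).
- 4 x^{4} - 16 x^{3} - 24 x^{2} - 16 x - 4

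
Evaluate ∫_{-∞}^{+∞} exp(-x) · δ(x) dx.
1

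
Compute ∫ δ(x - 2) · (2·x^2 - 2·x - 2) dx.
2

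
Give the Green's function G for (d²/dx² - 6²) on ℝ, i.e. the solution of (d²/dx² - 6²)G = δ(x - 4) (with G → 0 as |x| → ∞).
-\frac{e^{-6|x - 4|}}{12}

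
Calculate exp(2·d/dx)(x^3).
x^{3} + 6 x^{2} + 12 x + 8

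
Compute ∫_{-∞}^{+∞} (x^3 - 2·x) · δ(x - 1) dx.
-1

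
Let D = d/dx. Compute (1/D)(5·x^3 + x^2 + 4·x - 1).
\frac{5 x^{4}}{4} + \frac{x^{3}}{3} + 2 x^{2} - x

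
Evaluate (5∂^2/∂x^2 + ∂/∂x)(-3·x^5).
15 x^{3} \left(- x - 20\right)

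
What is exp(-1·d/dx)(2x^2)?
2 x^{2} - 4 x + 2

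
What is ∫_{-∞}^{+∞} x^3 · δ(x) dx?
0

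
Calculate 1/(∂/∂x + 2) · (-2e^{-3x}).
2 e^{- 3 x}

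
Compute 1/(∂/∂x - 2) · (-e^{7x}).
- \frac{e^{7 x}}{5}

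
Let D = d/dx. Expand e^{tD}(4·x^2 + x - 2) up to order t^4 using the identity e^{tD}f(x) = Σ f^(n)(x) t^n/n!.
4 t^{2} + t \left(8 x + 1\right) + 4 x^{2} + x - 2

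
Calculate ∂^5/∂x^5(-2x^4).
0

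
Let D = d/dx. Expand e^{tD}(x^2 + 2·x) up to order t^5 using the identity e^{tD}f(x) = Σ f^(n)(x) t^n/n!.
t^{2} + 2 t \left(x + 1\right) + x^{2} + 2 x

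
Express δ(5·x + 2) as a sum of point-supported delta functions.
\frac{\delta(x + 2/5)}{5}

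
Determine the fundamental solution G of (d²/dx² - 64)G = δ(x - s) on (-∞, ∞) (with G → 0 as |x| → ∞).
-\frac{e^{-8|x-s|}}{16}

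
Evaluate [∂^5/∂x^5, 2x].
10\frac{d^{4}}{dx^{4}}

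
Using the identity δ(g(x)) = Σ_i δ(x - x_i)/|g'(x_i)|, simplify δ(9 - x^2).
\frac{\delta(x - 3) + \delta(x + 3)}{6}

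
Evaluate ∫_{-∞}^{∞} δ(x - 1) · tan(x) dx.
\tan{\left(1 \right)}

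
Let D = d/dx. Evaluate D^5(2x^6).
1440 x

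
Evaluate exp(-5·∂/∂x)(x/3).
\frac{x}{3} - \frac{5}{3}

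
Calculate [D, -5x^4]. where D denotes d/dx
- 20 x^{3}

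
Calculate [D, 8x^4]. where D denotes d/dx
32 x^{3}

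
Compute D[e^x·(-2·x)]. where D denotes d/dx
2 \left(- x - 1\right) e^{x}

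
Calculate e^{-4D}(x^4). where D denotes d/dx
x^{4} - 16 x^{3} + 96 x^{2} - 256 x + 256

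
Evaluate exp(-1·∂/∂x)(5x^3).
5 x^{3} - 15 x^{2} + 15 x - 5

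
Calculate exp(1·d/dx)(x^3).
x^{3} + 3 x^{2} + 3 x + 1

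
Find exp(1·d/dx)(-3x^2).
- 3 x^{2} - 6 x - 3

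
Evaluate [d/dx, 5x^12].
60 x^{11}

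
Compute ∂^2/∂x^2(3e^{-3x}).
27 e^{- 3 x}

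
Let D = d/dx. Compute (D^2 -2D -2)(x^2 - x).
- 2 x^{2} - 2 x + 4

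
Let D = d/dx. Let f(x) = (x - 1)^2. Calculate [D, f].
2 x - 2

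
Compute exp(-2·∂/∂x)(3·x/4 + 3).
\frac{3 x}{4} + \frac{3}{2}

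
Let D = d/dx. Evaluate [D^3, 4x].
12D^{2}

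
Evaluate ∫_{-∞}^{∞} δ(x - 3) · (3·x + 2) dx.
11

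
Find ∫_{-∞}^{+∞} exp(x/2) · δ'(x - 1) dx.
- \frac{e^{\frac{1}{2}}}{2}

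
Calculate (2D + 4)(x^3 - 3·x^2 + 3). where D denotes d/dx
4 x^{3} - 6 x^{2} - 12 x + 12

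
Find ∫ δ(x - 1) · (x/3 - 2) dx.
- \frac{5}{3}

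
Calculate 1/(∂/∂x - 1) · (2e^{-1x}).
- e^{- x}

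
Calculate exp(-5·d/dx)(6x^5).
6 x^{5} - 150 x^{4} + 1500 x^{3} - 7500 x^{2} + 18750 x - 18750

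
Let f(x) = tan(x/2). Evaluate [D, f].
\frac{1}{\cos{\left(x \right)} + 1}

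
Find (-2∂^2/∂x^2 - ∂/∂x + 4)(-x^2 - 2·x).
- 4 x^{2} - 6 x + 6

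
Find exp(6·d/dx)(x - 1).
x + 5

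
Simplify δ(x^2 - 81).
\frac{\delta(x - 9) + \delta(x + 9)}{18}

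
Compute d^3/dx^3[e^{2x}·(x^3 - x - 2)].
\left(8 x^{3} + 36 x^{2} + 28 x - 22\right) e^{2 x}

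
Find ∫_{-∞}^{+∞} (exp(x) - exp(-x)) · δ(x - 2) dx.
2 \sinh{\left(2 \right)}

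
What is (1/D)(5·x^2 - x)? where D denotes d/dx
\frac{5 x^{3}}{3} - \frac{x^{2}}{2}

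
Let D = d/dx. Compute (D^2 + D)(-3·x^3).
9 x \left(- x - 2\right)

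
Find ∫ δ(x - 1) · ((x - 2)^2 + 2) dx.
3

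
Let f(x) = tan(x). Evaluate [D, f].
\frac{1}{\cos^{2}{\left(x \right)}}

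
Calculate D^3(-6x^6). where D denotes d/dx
- 720 x^{3}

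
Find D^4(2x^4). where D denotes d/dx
48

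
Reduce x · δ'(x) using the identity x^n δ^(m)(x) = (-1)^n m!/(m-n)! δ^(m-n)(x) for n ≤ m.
-\delta(x)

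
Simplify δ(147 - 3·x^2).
\frac{\delta(x - 7) + \delta(x + 7)}{42}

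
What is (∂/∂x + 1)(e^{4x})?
5 e^{4 x}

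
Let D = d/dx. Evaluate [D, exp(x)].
e^{x}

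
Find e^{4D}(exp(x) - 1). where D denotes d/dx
e^{x + 4} - 1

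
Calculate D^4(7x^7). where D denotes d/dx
5880 x^{3}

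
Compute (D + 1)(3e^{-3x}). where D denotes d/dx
- 6 e^{- 3 x}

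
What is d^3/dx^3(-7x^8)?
- 2352 x^{5}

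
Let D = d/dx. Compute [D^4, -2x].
-8D^{3}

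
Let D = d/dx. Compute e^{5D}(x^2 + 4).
x^{2} + 10 x + 29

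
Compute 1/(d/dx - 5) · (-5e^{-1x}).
\frac{5 e^{- x}}{6}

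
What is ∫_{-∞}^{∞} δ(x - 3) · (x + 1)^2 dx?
16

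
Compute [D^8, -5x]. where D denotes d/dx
-40D^{7}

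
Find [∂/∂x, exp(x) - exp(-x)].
2 \cosh{\left(x \right)}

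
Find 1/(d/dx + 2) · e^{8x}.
\frac{e^{8 x}}{10}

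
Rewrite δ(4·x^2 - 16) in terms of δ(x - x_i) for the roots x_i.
\frac{\delta(x - 2) + \delta(x + 2)}{16}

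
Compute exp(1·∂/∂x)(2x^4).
2 x^{4} + 8 x^{3} + 12 x^{2} + 8 x + 2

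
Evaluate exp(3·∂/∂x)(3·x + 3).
3 x + 12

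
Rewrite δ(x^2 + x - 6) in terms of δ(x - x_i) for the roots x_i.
\frac{\delta(x - 2) + \delta(x + 3)}{5}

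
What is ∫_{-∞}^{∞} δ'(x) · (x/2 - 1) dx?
- \frac{1}{2}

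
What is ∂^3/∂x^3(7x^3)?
42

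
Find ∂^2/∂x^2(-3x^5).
- 60 x^{3}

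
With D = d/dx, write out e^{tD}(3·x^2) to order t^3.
3 t^{2} + 6 t x + 3 x^{2}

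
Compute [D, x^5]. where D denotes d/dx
5 x^{4}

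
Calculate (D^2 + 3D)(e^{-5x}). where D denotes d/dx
10 e^{- 5 x}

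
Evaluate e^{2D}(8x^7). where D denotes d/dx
8 x^{7} + 112 x^{6} + 672 x^{5} + 2240 x^{4} + 4480 x^{3} + 5376 x^{2} + 3584 x + 1024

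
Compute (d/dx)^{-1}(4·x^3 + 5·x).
x^{4} + \frac{5 x^{2}}{2}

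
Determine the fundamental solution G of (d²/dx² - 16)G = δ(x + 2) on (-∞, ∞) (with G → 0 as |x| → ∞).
-\frac{e^{-4|x + 2|}}{8}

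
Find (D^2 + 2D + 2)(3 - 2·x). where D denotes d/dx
2 - 4 x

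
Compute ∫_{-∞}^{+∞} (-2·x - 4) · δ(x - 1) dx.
-6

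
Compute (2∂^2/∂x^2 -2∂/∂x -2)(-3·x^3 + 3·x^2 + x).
6 x^{3} + 12 x^{2} - 50 x + 10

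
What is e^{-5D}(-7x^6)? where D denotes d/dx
- 7 x^{6} + 210 x^{5} - 2625 x^{4} + 17500 x^{3} - 65625 x^{2} + 131250 x - 109375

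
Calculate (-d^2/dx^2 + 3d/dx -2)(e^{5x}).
- 12 e^{5 x}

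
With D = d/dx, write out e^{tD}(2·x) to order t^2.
2 t + 2 x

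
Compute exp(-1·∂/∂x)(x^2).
x^{2} - 2 x + 1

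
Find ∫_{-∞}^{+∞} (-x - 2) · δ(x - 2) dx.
-4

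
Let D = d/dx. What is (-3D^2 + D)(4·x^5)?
20 x^{3} \left(x - 12\right)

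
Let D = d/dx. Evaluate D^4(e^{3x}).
81 e^{3 x}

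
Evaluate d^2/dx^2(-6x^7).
- 252 x^{5}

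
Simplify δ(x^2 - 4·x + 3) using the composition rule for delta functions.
\frac{\delta(x - 1) + \delta(x - 3)}{2}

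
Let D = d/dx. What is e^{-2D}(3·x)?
3 x - 6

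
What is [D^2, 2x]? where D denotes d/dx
4D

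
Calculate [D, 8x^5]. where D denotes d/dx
40 x^{4}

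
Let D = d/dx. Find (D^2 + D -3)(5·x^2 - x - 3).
- 15 x^{2} + 13 x + 18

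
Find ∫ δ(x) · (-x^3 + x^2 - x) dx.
0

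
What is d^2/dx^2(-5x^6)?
- 150 x^{4}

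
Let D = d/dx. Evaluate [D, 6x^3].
18 x^{2}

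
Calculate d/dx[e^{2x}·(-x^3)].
x^{2} \left(- 2 x - 3\right) e^{2 x}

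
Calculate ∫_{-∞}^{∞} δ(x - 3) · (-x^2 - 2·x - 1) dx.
-16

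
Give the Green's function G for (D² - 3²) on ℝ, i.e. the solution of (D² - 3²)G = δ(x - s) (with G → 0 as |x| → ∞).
-\frac{e^{-3|x-s|}}{6}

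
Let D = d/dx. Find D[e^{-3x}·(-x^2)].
x \left(3 x - 2\right) e^{- 3 x}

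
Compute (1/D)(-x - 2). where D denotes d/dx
- \frac{x^{2}}{2} - 2 x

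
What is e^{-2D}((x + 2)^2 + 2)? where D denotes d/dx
x^{2} + 2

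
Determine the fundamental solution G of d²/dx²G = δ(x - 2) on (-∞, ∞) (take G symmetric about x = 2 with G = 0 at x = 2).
\frac{|x - 2|}{2}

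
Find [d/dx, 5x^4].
20 x^{3}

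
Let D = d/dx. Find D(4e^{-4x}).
- 16 e^{- 4 x}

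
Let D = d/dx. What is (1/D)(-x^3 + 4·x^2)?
- \frac{x^{4}}{4} + \frac{4 x^{3}}{3}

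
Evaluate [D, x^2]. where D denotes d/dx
2 x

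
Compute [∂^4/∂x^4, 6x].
24\frac{d^{3}}{dx^{3}}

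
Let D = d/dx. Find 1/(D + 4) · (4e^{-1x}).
\frac{4 e^{- x}}{3}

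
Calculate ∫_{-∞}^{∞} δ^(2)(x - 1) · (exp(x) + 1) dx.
e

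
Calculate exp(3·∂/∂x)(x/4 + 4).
\frac{x}{4} + \frac{19}{4}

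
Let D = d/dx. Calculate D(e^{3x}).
3 e^{3 x}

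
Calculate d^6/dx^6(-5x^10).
- 756000 x^{4}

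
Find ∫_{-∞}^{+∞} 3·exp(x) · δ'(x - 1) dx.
- 3 e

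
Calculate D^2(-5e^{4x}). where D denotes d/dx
- 80 e^{4 x}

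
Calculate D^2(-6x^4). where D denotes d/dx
- 72 x^{2}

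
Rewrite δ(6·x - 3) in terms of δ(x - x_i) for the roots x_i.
\frac{\delta(x - 1/2)}{6}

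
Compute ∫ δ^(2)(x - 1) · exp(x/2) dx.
\frac{e^{\frac{1}{2}}}{4}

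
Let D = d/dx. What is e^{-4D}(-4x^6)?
- 4 x^{6} + 96 x^{5} - 960 x^{4} + 5120 x^{3} - 15360 x^{2} + 24576 x - 16384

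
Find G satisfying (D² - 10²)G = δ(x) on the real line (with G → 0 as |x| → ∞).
-\frac{e^{-10|x|}}{20}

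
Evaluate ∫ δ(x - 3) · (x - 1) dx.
2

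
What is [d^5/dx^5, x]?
5\frac{d^{4}}{dx^{4}}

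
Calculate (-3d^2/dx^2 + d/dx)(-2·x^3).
6 x \left(6 - x\right)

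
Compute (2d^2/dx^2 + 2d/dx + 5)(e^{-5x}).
45 e^{- 5 x}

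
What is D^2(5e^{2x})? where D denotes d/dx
20 e^{2 x}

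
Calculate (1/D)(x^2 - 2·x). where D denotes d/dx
\frac{x^{3}}{3} - x^{2}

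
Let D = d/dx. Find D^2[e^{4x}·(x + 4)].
\left(16 x + 72\right) e^{4 x}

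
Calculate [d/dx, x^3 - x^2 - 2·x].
3 x^{2} - 2 x - 2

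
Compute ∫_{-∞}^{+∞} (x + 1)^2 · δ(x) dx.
1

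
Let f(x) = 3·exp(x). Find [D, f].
3 e^{x}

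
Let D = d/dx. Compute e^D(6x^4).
6 x^{4} + 24 x^{3} + 36 x^{2} + 24 x + 6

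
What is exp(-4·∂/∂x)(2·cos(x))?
2 \cos{\left(x - 4 \right)}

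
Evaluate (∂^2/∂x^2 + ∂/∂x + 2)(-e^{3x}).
- 14 e^{3 x}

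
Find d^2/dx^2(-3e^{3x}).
- 27 e^{3 x}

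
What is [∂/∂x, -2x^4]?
- 8 x^{3}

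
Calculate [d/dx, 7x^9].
63 x^{8}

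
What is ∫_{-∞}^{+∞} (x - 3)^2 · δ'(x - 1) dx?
4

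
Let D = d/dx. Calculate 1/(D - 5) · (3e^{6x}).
3 e^{6 x}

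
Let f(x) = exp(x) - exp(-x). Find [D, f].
2 \cosh{\left(x \right)}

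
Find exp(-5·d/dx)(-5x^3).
- 5 x^{3} + 75 x^{2} - 375 x + 625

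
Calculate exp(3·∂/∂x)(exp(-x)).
e^{- x - 3}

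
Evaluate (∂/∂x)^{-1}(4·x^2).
\frac{4 x^{3}}{3}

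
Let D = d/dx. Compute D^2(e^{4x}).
16 e^{4 x}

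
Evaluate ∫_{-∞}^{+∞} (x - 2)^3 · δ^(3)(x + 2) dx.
-6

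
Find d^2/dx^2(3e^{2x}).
12 e^{2 x}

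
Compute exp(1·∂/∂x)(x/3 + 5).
\frac{x}{3} + \frac{16}{3}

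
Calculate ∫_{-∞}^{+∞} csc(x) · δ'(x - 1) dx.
\cot{\left(1 \right)} \csc{\left(1 \right)}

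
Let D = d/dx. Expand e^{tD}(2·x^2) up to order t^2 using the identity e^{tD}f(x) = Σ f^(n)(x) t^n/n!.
2 t^{2} + 4 t x + 2 x^{2}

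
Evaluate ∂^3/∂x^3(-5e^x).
- 5 e^{x}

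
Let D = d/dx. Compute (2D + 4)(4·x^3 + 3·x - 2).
16 x^{3} + 24 x^{2} + 12 x - 2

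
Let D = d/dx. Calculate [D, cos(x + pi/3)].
- \sin{\left(x + \frac{\pi}{3} \right)}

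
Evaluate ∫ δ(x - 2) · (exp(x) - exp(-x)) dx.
2 \sinh{\left(2 \right)}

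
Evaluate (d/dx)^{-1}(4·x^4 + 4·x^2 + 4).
\frac{4 x^{5}}{5} + \frac{4 x^{3}}{3} + 4 x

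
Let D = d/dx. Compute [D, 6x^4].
24 x^{3}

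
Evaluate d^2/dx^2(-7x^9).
- 504 x^{7}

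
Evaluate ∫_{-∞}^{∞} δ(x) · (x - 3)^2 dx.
9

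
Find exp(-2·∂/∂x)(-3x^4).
- 3 x^{4} + 24 x^{3} - 72 x^{2} + 96 x - 48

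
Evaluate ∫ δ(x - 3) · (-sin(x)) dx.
- \sin{\left(3 \right)}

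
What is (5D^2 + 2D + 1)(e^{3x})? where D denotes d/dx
52 e^{3 x}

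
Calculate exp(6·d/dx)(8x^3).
8 x^{3} + 144 x^{2} + 864 x + 1728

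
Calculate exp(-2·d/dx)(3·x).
3 x - 6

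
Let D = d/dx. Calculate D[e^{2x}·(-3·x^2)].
6 x \left(- x - 1\right) e^{2 x}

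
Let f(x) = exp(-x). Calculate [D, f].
- e^{- x}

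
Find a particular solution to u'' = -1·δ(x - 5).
-\frac{|x - 5|}{2}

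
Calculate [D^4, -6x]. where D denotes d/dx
-24D^{3}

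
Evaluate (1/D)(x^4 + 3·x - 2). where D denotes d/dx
\frac{x^{5}}{5} + \frac{3 x^{2}}{2} - 2 x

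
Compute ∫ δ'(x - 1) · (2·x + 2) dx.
-2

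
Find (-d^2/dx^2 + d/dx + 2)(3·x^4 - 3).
6 x^{4} + 12 x^{3} - 36 x^{2} - 6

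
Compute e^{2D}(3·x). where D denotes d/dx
3 x + 6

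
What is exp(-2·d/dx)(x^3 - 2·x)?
x^{3} - 6 x^{2} + 10 x - 4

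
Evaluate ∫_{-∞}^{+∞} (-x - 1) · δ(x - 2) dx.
-3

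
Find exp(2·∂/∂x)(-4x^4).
- 4 x^{4} - 32 x^{3} - 96 x^{2} - 128 x - 64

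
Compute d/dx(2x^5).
10 x^{4}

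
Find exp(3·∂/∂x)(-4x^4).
- 4 x^{4} - 48 x^{3} - 216 x^{2} - 432 x - 324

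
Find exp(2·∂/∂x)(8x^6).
8 x^{6} + 96 x^{5} + 480 x^{4} + 1280 x^{3} + 1920 x^{2} + 1536 x + 512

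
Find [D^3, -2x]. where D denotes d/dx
-6D^{2}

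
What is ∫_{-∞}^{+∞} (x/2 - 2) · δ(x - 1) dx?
- \frac{3}{2}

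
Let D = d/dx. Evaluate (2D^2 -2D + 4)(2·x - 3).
8 x - 16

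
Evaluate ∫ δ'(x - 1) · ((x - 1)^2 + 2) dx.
0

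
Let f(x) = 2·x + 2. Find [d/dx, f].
2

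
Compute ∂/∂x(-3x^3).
- 9 x^{2}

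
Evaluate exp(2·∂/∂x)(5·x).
5 x + 10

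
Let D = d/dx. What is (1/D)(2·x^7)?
\frac{x^{8}}{4}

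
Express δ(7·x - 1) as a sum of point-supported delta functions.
\frac{\delta(x - 1/7)}{7}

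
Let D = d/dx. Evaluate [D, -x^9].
- 9 x^{8}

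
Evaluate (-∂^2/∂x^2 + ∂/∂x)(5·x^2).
10 x - 10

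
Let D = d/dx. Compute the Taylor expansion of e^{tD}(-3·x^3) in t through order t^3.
- 3 t^{3} - 9 t^{2} x - 9 t x^{2} - 3 x^{3}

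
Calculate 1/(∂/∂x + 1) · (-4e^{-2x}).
4 e^{- 2 x}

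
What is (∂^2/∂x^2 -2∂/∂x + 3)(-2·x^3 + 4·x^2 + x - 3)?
- 6 x^{3} + 24 x^{2} - 25 x - 3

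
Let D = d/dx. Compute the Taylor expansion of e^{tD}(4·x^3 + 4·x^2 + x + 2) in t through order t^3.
4 t^{3} + t^{2} \left(12 x + 4\right) + t \left(12 x^{2} + 8 x + 1\right) + 4 x^{3} + 4 x^{2} + x + 2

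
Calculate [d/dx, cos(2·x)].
- 2 \sin{\left(2 x \right)}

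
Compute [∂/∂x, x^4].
4 x^{3}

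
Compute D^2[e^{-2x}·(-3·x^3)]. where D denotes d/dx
6 x \left(- 2 x^{2} + 6 x - 3\right) e^{- 2 x}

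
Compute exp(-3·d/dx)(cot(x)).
\cot{\left(x - 3 \right)}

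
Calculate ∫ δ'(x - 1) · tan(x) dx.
- \tan^{2}{\left(1 \right)} - 1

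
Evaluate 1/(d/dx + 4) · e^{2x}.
\frac{e^{2 x}}{6}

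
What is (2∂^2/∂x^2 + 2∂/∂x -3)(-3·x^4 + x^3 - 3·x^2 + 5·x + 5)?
9 x^{4} - 27 x^{3} - 57 x^{2} - 15 x - 17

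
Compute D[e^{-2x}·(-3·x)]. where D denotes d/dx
3 \left(2 x - 1\right) e^{- 2 x}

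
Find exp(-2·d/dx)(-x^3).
- x^{3} + 6 x^{2} - 12 x + 8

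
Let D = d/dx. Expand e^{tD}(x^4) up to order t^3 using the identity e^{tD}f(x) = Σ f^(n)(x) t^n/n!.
x \left(4 t^{3} + 6 t^{2} x + 4 t x^{2} + x^{3}\right)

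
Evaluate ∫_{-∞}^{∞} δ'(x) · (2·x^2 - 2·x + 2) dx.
2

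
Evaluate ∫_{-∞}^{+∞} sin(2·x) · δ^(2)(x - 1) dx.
- 4 \sin{\left(2 \right)}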